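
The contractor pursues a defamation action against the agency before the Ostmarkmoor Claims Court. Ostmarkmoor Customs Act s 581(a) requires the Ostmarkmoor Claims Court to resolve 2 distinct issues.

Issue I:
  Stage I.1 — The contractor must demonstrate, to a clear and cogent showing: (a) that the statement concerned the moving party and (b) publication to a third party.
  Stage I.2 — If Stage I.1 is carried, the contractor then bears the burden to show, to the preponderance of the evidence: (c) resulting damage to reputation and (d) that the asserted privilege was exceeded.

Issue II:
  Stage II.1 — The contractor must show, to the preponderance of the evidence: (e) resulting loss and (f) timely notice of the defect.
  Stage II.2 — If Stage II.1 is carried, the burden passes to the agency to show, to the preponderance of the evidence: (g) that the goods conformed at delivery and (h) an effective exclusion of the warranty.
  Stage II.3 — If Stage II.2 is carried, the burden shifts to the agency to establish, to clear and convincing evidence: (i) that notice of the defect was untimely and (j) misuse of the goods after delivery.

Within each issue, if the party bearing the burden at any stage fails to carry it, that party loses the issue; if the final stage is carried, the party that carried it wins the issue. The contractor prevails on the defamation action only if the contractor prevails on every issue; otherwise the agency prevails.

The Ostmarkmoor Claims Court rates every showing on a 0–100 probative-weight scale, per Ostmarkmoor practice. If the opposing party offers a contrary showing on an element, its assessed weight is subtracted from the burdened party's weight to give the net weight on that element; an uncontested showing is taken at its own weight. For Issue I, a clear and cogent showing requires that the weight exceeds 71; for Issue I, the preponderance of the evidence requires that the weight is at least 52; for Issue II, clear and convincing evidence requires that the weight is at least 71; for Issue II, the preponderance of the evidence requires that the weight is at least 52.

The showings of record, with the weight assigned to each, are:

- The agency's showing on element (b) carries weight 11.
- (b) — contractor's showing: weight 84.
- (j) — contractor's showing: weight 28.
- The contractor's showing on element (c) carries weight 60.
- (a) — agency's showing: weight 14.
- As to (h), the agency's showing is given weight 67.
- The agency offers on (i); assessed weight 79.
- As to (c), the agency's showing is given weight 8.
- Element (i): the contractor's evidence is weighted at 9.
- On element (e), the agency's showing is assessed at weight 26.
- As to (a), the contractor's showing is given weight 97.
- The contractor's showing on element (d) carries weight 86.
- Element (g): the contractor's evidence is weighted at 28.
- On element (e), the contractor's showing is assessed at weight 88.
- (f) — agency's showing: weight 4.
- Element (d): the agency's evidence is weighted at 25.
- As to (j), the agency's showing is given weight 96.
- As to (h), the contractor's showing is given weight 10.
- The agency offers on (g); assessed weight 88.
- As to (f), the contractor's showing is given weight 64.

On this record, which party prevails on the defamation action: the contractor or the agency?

contractor

— Issue I —
Stage I.1 — burden on contractor; standard: a clear and cogent showing (weight exceeds 71).
    (a): 97 − 14 = 83 > 71 [met]
    (b): 84 − 11 = 73 > 71 [met]
  All elements met. The contractor retains the burden for Stage I.2.
Stage I.2 — burden on contractor; standard: the preponderance of the evidence (weight is at least 52).
    (c): 60 − 8 = 52 ≥ 52 [met]
    (d): 86 − 25 = 61 ≥ 52 [met]
  All elements met at the final stage.
All stages carried — the contractor prevails on this issue.
— Issue II —
Stage II.1 — burden on contractor; standard: the preponderance of the evidence (weight is at least 52).
    (e): 88 − 26 = 62 ≥ 52 [met]
    (f): 64 − 4 = 60 ≥ 52 [met]
  Stage II.1 carried; the burden shifts to the agency.
Stage II.2 — burden on agency; standard: the preponderance of the evidence (weight is at least 52).
    (g): 88 − 28 = 60 ≥ 52 [met]
    (h): 67 − 10 = 57 ≥ 52 [met]
  Stage II.2 carried; the burden remains with the agency.
Stage II.3 — burden on agency; standard: clear and convincing evidence (weight is at least 71).
    (i): 79 − 9 = 70 < 71 [not met]
    (j): 96 − 28 = 68 < 71 [not met]
  Not every element is met, so the agency fails to carry Stage II.3.
So the contractor prevails on this issue.
Per-issue: Issue I → contractor; Issue II → contractor. The contractor must prevail on every issue; overall, the contractor prevails.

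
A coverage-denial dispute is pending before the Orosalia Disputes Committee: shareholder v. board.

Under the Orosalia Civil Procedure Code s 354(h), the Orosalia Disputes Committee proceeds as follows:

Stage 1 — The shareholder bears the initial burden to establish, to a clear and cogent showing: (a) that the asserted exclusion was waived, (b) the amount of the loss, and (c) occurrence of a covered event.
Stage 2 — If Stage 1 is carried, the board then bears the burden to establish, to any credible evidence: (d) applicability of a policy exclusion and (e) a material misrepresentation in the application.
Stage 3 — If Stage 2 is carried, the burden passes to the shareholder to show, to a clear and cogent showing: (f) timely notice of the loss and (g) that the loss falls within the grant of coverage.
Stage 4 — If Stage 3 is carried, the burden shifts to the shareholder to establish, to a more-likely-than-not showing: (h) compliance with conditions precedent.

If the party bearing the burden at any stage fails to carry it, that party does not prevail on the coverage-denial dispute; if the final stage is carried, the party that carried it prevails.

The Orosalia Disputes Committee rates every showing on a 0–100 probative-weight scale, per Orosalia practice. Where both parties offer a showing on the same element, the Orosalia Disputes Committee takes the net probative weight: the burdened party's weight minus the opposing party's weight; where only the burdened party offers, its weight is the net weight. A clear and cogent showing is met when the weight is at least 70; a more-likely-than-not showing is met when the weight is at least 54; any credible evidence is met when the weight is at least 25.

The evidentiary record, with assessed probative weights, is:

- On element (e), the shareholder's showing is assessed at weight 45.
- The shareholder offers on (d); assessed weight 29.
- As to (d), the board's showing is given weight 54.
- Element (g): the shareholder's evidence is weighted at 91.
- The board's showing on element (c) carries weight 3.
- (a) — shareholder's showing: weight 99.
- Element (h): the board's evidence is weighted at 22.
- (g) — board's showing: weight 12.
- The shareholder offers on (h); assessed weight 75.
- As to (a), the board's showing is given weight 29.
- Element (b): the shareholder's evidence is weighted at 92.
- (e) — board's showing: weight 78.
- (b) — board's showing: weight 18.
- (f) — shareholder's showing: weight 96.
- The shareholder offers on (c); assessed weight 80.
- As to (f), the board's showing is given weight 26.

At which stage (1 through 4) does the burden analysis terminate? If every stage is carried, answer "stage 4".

stage 4

At Stage 1 the shareholder must meet a clear and cogent showing (weight is at least 70): on (a) the weight is 99 less the opposing 29 gives net 70, ≥ 70, so (a) meets the standard; on (b) the weight is 92 less the opposing 18 gives net 74, which does reach 70, so (b) meets the standard; on (c) the weight is 80 less the opposing 3 gives net 77, ≥ 70, so (c) meets the standard.
  All elements met. The burden passes to the board.
At Stage 2 the board must meet any credible evidence (weight is at least 25): on (d) the weight is 54 less the opposing 29 gives net 25, which does reach 25, so (d) meets the standard; on (e) the weight is 78 less the opposing 45 gives net 33, which does reach 25, so (e) meets the standard.
  Stage 2 is satisfied; the onus moves to the shareholder.
At Stage 3 the shareholder must meet a clear and cogent showing (weight is at least 70): on (f) the weight is 96 less the opposing 26 gives net 70, which does reach 70, so (f) meets the standard; on (g) the weight is 91 less the opposing 12 gives net 79, ≥ 70, so (g) meets the standard.
  All elements met. The shareholder retains the burden for Stage 4.
At Stage 4 the shareholder must meet a more-likely-than-not showing (weight is at least 54): on (h) the weight is 75 less the opposing 22 gives net 53, < 54, so (h) does not meet the standard.
  Not every element is met, so the shareholder fails to carry Stage 4.
So the board prevails.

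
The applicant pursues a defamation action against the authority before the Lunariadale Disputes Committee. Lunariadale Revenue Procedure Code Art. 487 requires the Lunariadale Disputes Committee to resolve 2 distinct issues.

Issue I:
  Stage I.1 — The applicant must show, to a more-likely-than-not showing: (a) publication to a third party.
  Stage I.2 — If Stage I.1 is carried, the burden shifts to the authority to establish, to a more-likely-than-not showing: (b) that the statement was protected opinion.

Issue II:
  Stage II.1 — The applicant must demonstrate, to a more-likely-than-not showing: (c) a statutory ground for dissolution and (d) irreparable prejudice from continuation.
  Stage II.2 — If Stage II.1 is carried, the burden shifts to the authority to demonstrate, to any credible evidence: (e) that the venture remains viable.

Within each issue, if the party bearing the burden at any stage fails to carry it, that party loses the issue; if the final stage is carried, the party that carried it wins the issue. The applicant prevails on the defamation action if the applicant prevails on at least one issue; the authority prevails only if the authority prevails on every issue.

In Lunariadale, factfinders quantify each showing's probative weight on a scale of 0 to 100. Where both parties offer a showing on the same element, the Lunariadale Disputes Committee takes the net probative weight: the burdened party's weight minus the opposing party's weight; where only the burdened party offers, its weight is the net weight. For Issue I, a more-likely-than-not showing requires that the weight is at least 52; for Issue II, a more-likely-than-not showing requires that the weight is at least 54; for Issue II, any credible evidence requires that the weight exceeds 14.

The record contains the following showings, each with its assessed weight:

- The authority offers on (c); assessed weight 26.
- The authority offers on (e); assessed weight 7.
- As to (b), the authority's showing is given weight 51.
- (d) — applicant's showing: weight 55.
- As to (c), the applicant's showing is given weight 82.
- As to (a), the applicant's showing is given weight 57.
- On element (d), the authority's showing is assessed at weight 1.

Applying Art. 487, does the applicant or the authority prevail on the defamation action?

applicant

— Issue I —
Stage I.1 — burden on applicant; standard: a more-likely-than-not showing (weight is at least 52).
    (a): 57 ≥ 52 [met]
  All elements met. The burden passes to the authority.
Stage I.2 — burden on authority; standard: a more-likely-than-not showing (weight is at least 52).
    (b): 51 < 52 [not met]
  Stage I.2 not carried; the authority fails its burden.
The analysis ends at Stage I.2; the applicant prevails on this issue.
— Issue II —
Stage II.1 — burden on applicant; standard: a more-likely-than-not showing (weight is at least 54).
    (c): 82 − 26 = 56 ≥ 54 [met]
    (d): 55 − 1 = 54 ≥ 54 [met]
  The applicant carries Stage II.1; the authority now bears the burden.
Stage II.2 — burden on authority; standard: any credible evidence (weight exceeds 14).
    (e): 7 ≤ 14 [not met]
  Not every element is met, so the authority fails to carry Stage II.2.
So the applicant prevails on this issue.
Per-issue: Issue I → applicant; Issue II → applicant. The applicant must prevail on at least one issue; overall, the applicant prevails.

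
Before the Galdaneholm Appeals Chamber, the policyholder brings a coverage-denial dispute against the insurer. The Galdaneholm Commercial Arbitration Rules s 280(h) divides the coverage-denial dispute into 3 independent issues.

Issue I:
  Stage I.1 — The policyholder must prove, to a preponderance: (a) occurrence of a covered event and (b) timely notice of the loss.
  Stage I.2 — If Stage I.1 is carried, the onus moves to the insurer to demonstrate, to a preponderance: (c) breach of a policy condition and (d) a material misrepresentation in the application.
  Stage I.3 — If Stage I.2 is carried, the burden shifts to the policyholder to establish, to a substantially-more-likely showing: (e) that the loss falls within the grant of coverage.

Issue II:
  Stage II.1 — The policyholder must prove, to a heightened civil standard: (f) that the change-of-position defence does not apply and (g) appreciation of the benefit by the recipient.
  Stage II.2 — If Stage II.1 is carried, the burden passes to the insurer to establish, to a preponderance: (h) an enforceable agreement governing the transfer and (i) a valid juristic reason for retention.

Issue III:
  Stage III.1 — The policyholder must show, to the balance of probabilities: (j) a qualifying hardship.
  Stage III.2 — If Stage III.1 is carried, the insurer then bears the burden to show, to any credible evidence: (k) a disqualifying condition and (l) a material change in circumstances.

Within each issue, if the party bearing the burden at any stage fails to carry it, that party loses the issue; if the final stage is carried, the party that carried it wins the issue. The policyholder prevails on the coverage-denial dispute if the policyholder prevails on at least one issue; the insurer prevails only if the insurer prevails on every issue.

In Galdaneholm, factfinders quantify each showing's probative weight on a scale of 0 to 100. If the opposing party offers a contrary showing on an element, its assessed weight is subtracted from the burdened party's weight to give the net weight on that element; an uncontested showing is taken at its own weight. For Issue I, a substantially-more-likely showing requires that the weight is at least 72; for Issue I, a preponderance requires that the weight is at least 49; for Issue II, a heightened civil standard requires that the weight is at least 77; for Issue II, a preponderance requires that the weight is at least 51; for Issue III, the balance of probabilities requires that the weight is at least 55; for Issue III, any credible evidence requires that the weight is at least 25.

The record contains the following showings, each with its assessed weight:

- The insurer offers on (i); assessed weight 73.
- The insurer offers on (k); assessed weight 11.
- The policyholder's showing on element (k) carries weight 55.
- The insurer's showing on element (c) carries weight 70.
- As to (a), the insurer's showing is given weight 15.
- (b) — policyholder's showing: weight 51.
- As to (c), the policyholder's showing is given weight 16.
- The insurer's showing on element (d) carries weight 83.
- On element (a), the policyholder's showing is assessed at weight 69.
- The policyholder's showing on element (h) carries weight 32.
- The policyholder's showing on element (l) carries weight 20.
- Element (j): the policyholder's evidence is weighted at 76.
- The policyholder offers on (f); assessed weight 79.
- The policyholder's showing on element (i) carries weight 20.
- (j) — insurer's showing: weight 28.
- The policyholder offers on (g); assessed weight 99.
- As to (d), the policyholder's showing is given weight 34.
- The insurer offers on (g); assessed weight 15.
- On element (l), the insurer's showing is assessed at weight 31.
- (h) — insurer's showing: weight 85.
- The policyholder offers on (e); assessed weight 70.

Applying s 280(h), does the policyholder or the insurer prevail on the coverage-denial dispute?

insurer

— Issue I —
Stage I.1 (policyholder, a preponderance, weight is at least 49): (a) net 69−15=54 ≥ 49 — meets; (b) 51 ≥ 49 — meets.
  The policyholder carries Stage I.1; the insurer now bears the burden.
Stage I.2 (insurer, a preponderance, weight is at least 49): (c) net 70−16=54 ≥ 49 — meets; (d) net 83−34=49 ≥ 49 — meets.
  Stage I.2 is satisfied; the onus moves to the policyholder.
Stage I.3 (policyholder, a substantially-more-likely showing, weight is at least 72): (e) 70 < 72 — fails.
  Stage I.3 not carried; the policyholder fails its burden.
The analysis ends at Stage I.3; the insurer prevails on this issue.
— Issue II —
Stage II.1 — burden on policyholder; standard: a heightened civil standard (weight is at least 77).
    (f): 79 ≥ 77 [met]
    (g): 99 − 15 = 84 ≥ 77 [met]
  The policyholder carries Stage II.1; the insurer now bears the burden.
Stage II.2 — burden on insurer; standard: a preponderance (weight is at least 51).
    (h): 85 − 32 = 53 ≥ 51 [met]
    (i): 73 − 20 = 53 ≥ 51 [met]
  Stage II.2 carried; the final stage is satisfied.
Every stage carried; the insurer prevails on this issue.
— Issue III —
Stage III.1 — burden on policyholder; standard: the balance of probabilities (weight is at least 55).
    (j): 76 − 28 = 48 < 55 [not met]
  Stage III.1 not carried; the policyholder fails its burden.
The analysis ends at Stage III.1; the insurer prevails on this issue.
Per-issue: Issue I → insurer; Issue II → insurer; Issue III → insurer. The policyholder must prevail on at least one issue; overall, the insurer prevails.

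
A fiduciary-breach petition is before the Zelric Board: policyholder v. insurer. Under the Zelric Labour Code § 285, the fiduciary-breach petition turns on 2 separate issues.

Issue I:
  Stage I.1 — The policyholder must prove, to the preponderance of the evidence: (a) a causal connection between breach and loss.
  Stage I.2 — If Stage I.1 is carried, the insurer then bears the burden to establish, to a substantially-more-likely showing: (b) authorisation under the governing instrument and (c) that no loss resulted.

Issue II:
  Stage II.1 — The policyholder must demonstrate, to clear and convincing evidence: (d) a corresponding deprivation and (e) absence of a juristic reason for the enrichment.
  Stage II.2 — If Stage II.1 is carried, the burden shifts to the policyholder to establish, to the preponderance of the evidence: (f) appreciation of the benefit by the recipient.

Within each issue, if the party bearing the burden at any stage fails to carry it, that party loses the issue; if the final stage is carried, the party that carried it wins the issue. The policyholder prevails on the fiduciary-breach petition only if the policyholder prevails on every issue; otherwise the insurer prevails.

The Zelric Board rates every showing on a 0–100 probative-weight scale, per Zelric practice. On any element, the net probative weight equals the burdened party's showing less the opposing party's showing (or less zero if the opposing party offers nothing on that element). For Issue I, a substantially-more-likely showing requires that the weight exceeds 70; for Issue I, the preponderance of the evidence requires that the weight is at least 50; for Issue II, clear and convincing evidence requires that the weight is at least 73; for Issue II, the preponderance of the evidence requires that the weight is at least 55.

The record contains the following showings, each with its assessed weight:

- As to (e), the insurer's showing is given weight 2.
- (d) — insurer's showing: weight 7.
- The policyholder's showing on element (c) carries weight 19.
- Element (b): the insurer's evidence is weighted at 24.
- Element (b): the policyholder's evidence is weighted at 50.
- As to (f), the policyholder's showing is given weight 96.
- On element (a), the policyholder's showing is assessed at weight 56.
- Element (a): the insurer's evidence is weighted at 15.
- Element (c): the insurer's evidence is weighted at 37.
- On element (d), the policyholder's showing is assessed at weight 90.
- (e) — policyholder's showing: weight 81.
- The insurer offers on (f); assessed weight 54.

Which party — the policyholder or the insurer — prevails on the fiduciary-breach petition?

insurer

— Issue I —
At Stage I.1 the policyholder must meet the preponderance of the evidence (weight is at least 50): on (a) the weight is 56 less the opposing 15 gives net 41, which does not reach 50, so (a) does not meet the standard.
  The policyholder does not carry Stage I.1.
The insurer prevails on this issue.
— Issue II —
At Stage II.1 the policyholder must meet clear and convincing evidence (weight is at least 73): on (d) the weight is 90 less the opposing 7 gives net 83, ≥ 73, so (d) meets the standard; on (e) the weight is 81 less the opposing 2 gives net 79, which does reach 73, so (e) meets the standard.
  Stage II.1 is satisfied; the policyholder continues to bear the burden.
At Stage II.2 the policyholder must meet the preponderance of the evidence (weight is at least 55): on (f) the weight is 96 less the opposing 54 gives net 42, which does not reach 55, so (f) does not meet the standard.
  The policyholder does not carry Stage II.2.
So the insurer prevails on this issue.
Per-issue: Issue I → insurer; Issue II → insurer. The policyholder must prevail on every issue; overall, the insurer prevails.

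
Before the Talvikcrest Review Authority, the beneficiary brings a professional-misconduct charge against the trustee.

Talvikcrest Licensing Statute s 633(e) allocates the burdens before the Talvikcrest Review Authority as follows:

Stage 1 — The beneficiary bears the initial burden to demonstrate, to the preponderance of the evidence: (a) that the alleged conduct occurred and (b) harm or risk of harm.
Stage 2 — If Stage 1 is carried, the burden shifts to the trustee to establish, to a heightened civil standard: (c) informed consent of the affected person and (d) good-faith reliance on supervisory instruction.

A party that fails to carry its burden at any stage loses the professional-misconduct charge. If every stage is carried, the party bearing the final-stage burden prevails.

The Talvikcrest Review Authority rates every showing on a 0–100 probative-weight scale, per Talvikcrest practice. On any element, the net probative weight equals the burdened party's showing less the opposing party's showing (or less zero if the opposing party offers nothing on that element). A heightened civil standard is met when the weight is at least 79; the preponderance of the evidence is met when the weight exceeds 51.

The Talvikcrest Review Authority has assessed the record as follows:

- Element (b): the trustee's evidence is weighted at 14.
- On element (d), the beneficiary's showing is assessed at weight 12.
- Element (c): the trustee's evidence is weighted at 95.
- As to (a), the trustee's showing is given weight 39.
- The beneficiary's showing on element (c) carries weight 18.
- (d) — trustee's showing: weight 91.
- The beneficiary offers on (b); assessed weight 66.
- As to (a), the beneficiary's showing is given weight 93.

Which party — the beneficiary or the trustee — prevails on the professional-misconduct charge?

At Stage 1 the beneficiary must meet the preponderance of the evidence (weight exceeds 51): on (a) the weight is 93 less the opposing 39 gives net 54, > 51, so (a) meets the standard; on (b) the weight is 66 less the opposing 14 gives net 52, > 51, so (b) meets the standard.
  Stage 1 carried; the burden shifts to the trustee.
At Stage 2 the trustee must meet a heightened civil standard (weight is at least 79): on (c) the weight is 95 less the opposing 18 gives net 77, which does not reach 79, so (c) does not meet the standard; on (d) the weight is 91 less the opposing 12 gives net 79, which does reach 79, so (d) meets the standard.
  Stage 2 not carried; the trustee fails its burden.
The analysis ends at Stage 2; the beneficiary prevails.

beneficiary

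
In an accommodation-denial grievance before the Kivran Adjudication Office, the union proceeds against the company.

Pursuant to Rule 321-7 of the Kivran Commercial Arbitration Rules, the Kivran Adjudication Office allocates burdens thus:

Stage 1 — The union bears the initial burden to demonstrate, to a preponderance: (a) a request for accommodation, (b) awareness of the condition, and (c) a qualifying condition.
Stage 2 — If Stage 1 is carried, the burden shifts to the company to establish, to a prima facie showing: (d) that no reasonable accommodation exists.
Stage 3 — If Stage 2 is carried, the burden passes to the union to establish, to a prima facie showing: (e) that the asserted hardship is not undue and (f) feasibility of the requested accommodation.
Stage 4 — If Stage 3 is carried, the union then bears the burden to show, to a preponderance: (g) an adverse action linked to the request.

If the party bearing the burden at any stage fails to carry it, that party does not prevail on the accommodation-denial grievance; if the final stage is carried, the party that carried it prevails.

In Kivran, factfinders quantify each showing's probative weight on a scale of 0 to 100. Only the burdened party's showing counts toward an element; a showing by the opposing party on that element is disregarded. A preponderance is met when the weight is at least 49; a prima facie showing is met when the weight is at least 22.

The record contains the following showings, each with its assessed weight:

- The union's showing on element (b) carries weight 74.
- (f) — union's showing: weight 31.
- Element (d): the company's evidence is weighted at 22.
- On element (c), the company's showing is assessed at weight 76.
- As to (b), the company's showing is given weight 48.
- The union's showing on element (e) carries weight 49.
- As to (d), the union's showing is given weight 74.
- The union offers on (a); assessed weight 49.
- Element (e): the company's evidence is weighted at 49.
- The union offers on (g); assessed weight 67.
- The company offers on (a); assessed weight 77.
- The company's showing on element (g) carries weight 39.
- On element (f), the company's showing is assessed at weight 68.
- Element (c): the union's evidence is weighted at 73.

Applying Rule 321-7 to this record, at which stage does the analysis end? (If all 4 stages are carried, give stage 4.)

stage 4

At Stage 1 the union must meet a preponderance (weight is at least 49): on (a) the weight is 49 (the company's 77 is given no effect), ≥ 49, so (a) meets the standard; on (b) the weight is 74 (the company's 48 is given no effect), which does reach 49, so (b) meets the standard; on (c) the weight is 73 (the company's 76 is given no effect), ≥ 49, so (c) meets the standard.
  The union carries Stage 1; the company now bears the burden.
At Stage 2 the company must meet a prima facie showing (weight is at least 22): on (d) the weight is 22 (the union's 74 is given no effect), ≥ 22, so (d) meets the standard.
  All elements met. The burden passes to the union.
At Stage 3 the union must meet a prima facie showing (weight is at least 22): on (e) the weight is 49 (the company's 49 is given no effect), ≥ 22, so (e) meets the standard; on (f) the weight is 31 (the company's 68 is given no effect), ≥ 22, so (f) meets the standard.
  All elements met. The union retains the burden for Stage 4.
At Stage 4 the union must meet a preponderance (weight is at least 49): on (g) the weight is 67 (the company's 39 is given no effect), which does reach 49, so (g) meets the standard.
  All elements met at the final stage.
All stages carried — the union prevails.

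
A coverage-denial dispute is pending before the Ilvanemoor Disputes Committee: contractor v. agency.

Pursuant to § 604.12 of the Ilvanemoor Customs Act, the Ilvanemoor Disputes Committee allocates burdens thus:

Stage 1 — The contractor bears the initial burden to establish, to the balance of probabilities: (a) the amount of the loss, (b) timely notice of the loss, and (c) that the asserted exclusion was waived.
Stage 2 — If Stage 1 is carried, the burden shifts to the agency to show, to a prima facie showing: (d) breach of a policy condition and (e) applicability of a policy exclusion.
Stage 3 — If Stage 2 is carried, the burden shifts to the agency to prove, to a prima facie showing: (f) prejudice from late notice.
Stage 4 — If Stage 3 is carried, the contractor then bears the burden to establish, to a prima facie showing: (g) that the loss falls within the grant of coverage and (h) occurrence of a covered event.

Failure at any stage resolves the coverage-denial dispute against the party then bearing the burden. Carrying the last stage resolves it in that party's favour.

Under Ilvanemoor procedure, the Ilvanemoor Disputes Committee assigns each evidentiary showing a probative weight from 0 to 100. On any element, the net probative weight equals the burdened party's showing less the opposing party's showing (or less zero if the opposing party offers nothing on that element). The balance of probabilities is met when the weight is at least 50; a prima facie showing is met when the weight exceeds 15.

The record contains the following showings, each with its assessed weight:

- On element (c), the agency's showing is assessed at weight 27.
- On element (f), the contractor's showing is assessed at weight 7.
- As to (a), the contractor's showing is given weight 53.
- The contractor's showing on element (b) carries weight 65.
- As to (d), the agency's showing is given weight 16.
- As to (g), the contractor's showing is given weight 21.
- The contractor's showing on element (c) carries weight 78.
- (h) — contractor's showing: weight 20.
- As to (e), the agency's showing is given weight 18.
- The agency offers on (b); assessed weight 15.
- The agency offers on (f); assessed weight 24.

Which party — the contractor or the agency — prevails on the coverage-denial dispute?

Stage 1 (contractor, the balance of probabilities, weight is at least 50): (a) 53 ≥ 50 — meets; (b) net 65−15=50 ≥ 50 — meets; (c) net 78−27=51 ≥ 50 — meets.
  Stage 1 carried; the burden shifts to the agency.
Stage 2 (agency, a prima facie showing, weight exceeds 15): (d) 16 > 15 — meets; (e) 18 > 15 — meets.
  Stage 2 is satisfied; the agency continues to bear the burden.
Stage 3 (agency, a prima facie showing, weight exceeds 15): (f) net 24−7=17 > 15 — meets.
  Stage 3 carried; the burden shifts to the contractor.
Stage 4 (contractor, a prima facie showing, weight exceeds 15): (g) 21 > 15 — meets; (h) 20 > 15 — meets.
  The contractor carries the last stage.
With every stage satisfied, the contractor prevails.

contractor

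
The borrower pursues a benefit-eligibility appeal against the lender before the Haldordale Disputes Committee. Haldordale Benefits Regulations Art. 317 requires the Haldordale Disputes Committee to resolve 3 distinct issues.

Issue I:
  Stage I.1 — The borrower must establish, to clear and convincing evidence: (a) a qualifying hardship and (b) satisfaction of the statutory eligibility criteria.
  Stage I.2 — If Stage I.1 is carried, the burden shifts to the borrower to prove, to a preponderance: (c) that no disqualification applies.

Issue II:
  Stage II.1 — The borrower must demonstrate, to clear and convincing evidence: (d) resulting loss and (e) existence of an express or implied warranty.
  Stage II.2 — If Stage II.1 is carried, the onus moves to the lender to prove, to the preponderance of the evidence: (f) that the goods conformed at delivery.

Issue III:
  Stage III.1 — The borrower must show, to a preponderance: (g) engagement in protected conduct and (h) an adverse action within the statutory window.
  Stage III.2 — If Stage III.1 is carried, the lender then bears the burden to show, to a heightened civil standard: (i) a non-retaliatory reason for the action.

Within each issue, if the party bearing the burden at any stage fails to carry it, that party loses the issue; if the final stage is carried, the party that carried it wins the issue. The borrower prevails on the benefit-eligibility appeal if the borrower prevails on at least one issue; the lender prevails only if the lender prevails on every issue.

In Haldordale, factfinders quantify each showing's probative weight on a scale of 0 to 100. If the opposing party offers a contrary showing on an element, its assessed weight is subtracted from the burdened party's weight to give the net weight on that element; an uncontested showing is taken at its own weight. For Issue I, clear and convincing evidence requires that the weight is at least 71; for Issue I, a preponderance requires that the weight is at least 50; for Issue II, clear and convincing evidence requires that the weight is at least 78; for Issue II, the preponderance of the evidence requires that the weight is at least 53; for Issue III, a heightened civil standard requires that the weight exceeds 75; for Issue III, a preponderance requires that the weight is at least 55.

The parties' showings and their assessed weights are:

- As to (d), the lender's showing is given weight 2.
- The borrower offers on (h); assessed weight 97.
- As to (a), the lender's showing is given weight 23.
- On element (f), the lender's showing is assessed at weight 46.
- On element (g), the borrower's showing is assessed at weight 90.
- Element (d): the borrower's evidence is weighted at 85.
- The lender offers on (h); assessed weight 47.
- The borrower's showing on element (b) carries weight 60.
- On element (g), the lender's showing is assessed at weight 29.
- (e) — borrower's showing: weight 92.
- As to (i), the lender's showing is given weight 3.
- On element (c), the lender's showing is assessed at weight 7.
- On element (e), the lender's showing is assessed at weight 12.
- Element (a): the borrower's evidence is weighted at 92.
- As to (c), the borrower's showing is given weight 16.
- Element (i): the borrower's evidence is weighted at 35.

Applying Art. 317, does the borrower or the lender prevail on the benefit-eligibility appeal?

borrower

— Issue I —
Stage I.1 (borrower, clear and convincing evidence, weight is at least 71): (a) net 92−23=69 < 71 — fails; (b) 60 < 71 — fails.
  The borrower does not carry Stage I.1.
So the lender prevails on this issue.
— Issue II —
Stage II.1 (borrower, clear and convincing evidence, weight is at least 78): (d) net 85−2=83 ≥ 78 — meets; (e) net 92−12=80 ≥ 78 — meets.
  Stage II.1 carried; the burden shifts to the lender.
Stage II.2 (lender, the preponderance of the evidence, weight is at least 53): (f) 46 < 53 — fails.
  Stage II.2 not carried; the lender fails its burden.
The borrower prevails on this issue.
— Issue III —
Stage III.1 (borrower, a preponderance, weight is at least 55): (g) net 90−29=61 ≥ 55 — meets; (h) net 97−47=50 < 55 — fails.
  Not every element is met, so the borrower fails to carry Stage III.1.
So the lender prevails on this issue.
Per-issue: Issue I → lender; Issue II → borrower; Issue III → lender. The borrower must prevail on at least one issue; overall, the borrower prevails.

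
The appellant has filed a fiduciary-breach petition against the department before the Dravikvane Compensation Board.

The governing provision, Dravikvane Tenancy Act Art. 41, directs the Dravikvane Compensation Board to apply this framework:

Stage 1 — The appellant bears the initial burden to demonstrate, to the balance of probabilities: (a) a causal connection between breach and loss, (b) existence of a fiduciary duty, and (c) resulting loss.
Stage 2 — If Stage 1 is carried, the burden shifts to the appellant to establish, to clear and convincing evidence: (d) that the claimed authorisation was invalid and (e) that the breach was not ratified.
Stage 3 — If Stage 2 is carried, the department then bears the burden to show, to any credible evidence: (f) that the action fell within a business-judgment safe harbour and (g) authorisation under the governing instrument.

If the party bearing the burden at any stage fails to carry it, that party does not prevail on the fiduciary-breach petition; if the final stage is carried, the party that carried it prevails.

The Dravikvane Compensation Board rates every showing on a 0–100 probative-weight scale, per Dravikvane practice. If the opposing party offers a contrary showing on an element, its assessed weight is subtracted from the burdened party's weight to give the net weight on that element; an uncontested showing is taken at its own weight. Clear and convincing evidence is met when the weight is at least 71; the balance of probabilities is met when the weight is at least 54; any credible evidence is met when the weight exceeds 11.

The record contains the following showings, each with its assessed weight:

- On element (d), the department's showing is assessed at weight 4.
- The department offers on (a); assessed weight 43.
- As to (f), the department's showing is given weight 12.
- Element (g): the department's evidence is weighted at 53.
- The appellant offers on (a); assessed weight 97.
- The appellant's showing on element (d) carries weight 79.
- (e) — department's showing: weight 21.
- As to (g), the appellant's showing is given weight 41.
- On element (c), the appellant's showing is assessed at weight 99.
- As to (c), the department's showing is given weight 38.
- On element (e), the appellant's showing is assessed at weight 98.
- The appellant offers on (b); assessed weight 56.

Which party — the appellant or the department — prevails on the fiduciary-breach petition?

Stage 1 — burden on appellant; standard: the balance of probabilities (weight is at least 54).
    (a): 97 − 43 = 54 ≥ 54 [met]
    (b): 56 ≥ 54 [met]
    (c): 99 − 38 = 61 ≥ 54 [met]
  Stage 1 carried; the burden remains with the appellant.
Stage 2 — burden on appellant; standard: clear and convincing evidence (weight is at least 71).
    (d): 79 − 4 = 75 ≥ 71 [met]
    (e): 98 − 21 = 77 ≥ 71 [met]
  The appellant carries Stage 2; the department now bears the burden.
Stage 3 — burden on department; standard: any credible evidence (weight exceeds 11).
    (f): 12 > 11 [met]
    (g): 53 − 41 = 12 > 11 [met]
  Stage 3 carried; the final stage is satisfied.
Every stage carried; the department prevails.

department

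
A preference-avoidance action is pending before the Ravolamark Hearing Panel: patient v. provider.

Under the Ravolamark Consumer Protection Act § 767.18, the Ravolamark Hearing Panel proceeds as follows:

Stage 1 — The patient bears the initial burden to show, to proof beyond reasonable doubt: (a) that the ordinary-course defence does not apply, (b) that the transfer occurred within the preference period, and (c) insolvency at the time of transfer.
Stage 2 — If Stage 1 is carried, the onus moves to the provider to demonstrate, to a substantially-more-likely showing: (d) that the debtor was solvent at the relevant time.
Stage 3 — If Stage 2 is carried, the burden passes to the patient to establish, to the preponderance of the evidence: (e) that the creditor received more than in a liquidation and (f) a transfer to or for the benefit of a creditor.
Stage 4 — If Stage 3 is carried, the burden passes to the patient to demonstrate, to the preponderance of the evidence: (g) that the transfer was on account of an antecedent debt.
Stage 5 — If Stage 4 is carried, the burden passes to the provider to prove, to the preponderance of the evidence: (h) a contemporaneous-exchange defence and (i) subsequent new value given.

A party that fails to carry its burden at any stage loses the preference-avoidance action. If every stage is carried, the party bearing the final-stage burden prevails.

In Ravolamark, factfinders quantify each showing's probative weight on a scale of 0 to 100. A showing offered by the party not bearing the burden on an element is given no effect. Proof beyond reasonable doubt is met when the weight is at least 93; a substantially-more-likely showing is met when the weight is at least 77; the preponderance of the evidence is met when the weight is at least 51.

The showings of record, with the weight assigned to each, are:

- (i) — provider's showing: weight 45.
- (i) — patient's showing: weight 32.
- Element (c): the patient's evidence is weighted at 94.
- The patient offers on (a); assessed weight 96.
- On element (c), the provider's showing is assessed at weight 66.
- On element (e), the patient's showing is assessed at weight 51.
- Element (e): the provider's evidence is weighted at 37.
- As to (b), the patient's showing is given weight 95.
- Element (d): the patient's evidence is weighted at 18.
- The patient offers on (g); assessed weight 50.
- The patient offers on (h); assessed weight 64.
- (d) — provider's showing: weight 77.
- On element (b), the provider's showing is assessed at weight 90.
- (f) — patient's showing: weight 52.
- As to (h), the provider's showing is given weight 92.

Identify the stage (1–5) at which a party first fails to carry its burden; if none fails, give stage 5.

At Stage 1 the patient must meet proof beyond reasonable doubt (weight is at least 93): on (a) the weight is 96, ≥ 93, so (a) meets the standard; on (b) the weight is 95 (the provider's 90 is given no effect), which does reach 93, so (b) meets the standard; on (c) the weight is 94 (the provider's 66 is given no effect), ≥ 93, so (c) meets the standard.
  All elements met. The burden passes to the provider.
At Stage 2 the provider must meet a substantially-more-likely showing (weight is at least 77): on (d) the weight is 77 (the patient's 18 is given no effect), ≥ 77, so (d) meets the standard.
  The provider carries Stage 2; the patient now bears the burden.
At Stage 3 the patient must meet the preponderance of the evidence (weight is at least 51): on (e) the weight is 51 (the provider's 37 is given no effect), which does reach 51, so (e) meets the standard; on (f) the weight is 52, ≥ 51, so (f) meets the standard.
  Stage 3 carried; the burden remains with the patient.
At Stage 4 the patient must meet the preponderance of the evidence (weight is at least 51): on (g) the weight is 50, which does not reach 51, so (g) does not meet the standard.
  The patient does not carry Stage 4.
So the provider prevails.

stage 4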